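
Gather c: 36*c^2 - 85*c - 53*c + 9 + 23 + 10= 36*c^2 - 138*c + 42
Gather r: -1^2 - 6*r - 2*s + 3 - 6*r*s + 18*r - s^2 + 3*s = r*(12 - 6*s) - s^2 + s + 2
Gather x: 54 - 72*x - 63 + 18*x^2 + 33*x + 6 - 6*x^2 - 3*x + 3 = 12*x^2 - 42*x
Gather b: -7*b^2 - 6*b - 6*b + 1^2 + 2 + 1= -7*b^2 - 12*b + 4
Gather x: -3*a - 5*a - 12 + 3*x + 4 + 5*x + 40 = -8*a + 8*x + 32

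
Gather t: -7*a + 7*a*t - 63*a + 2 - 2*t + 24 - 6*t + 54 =-70*a + t*(7*a - 8) + 80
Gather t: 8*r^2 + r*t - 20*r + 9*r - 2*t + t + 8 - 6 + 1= 8*r^2 - 11*r + t*(r - 1) + 3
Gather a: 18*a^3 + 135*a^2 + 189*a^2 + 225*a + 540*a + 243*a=18*a^3 + 324*a^2 + 1008*a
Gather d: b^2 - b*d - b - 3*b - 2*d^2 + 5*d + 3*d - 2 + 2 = b^2 - 4*b - 2*d^2 + d*(8 - b)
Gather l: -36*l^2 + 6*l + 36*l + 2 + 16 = -36*l^2 + 42*l + 18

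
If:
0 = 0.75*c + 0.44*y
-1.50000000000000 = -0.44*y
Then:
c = -2.00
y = 3.41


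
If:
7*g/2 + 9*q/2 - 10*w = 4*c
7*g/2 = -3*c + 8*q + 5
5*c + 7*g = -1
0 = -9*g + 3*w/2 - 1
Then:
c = 1135/24621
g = -4328/24621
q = -16856/24621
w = -9554/24621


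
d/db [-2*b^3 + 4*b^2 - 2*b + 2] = -6*b^2 + 8*b - 2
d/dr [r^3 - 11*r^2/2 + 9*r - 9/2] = 3*r^2 - 11*r + 9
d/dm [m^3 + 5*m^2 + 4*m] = 3*m^2 + 10*m + 4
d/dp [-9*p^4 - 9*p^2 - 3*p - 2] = -36*p^3 - 18*p - 3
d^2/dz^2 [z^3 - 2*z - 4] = 6*z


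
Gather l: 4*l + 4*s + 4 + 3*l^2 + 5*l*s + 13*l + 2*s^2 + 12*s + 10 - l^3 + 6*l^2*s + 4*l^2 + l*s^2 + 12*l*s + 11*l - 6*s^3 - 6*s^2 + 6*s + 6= -l^3 + l^2*(6*s + 7) + l*(s^2 + 17*s + 28) - 6*s^3 - 4*s^2 + 22*s + 20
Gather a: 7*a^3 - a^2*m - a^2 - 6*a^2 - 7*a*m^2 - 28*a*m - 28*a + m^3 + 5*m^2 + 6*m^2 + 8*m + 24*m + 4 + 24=7*a^3 + a^2*(-m - 7) + a*(-7*m^2 - 28*m - 28) + m^3 + 11*m^2 + 32*m + 28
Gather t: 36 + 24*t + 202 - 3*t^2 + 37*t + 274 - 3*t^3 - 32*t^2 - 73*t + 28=-3*t^3 - 35*t^2 - 12*t + 540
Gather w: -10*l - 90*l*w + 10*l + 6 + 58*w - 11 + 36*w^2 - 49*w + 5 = 36*w^2 + w*(9 - 90*l)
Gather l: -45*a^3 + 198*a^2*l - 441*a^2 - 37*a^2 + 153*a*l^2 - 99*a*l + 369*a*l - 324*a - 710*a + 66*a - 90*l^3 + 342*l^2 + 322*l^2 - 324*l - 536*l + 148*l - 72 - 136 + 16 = -45*a^3 - 478*a^2 - 968*a - 90*l^3 + l^2*(153*a + 664) + l*(198*a^2 + 270*a - 712) - 192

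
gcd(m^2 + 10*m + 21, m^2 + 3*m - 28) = m + 7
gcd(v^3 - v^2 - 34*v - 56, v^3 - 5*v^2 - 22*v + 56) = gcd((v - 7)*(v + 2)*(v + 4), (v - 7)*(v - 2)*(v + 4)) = v^2 - 3*v - 28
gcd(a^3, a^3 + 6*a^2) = a^2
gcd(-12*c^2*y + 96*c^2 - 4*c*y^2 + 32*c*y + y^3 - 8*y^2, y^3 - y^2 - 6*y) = 1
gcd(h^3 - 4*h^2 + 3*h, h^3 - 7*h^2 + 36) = h - 3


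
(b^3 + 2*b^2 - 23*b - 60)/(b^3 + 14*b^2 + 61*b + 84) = (b - 5)/(b + 7)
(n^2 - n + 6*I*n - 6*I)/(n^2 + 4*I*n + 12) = (n - 1)/(n - 2*I)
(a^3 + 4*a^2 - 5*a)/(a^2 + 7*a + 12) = a*(a^2 + 4*a - 5)/(a^2 + 7*a + 12)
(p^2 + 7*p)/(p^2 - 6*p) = (p + 7)/(p - 6)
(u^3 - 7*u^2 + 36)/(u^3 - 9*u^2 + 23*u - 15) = (u^2 - 4*u - 12)/(u^2 - 6*u + 5)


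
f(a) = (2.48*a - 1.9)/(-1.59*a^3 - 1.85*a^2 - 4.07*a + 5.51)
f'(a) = (2.48*a - 1.9)*(4.77*a^2 + 3.7*a + 4.07)/(-1.59*a^3 - 1.85*a^2 - 4.07*a + 5.51)^2 + 2.48/(-1.59*a^3 - 1.85*a^2 - 4.07*a + 5.51)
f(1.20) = -0.22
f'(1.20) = 0.20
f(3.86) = -0.06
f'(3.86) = 0.02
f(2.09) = -0.13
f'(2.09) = 0.07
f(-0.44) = -0.42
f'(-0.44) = 0.15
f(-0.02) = -0.35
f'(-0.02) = 0.19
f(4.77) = -0.04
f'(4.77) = 0.01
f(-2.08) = -0.35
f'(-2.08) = -0.17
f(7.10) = -0.02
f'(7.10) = 0.01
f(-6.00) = -0.05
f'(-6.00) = -0.02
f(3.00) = -0.08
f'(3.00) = 0.04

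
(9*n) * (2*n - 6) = 18*n^2 - 54*n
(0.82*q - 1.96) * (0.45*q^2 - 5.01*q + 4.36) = 0.369*q^3 - 4.9902*q^2 + 13.3948*q - 8.5456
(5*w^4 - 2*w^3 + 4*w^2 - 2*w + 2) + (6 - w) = 5*w^4 - 2*w^3 + 4*w^2 - 3*w + 8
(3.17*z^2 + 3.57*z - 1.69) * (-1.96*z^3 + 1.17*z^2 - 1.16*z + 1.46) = -6.2132*z^5 - 3.2883*z^4 + 3.8121*z^3 - 1.4903*z^2 + 7.1726*z - 2.4674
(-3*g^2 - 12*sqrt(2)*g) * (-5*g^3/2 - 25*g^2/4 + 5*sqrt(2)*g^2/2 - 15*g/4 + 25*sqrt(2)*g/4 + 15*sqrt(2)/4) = 15*g^5/2 + 75*g^4/4 + 45*sqrt(2)*g^4/2 - 195*g^3/4 + 225*sqrt(2)*g^3/4 - 150*g^2 + 135*sqrt(2)*g^2/4 - 90*g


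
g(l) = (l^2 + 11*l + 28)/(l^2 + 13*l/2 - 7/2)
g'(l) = (-2*l - 13/2)*(l^2 + 11*l + 28)/(l^2 + 13*l/2 - 7/2)^2 + (2*l + 11)/(l^2 + 13*l/2 - 7/2)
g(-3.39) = -0.16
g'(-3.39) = -0.30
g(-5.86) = 0.29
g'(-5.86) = -0.11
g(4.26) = 2.20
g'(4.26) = -0.32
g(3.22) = 2.65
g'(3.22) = -0.61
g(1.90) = 4.21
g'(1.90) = -2.30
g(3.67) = 2.42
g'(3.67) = -0.45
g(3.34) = 2.58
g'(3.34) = -0.56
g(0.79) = 16.52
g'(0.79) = -53.51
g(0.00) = -8.00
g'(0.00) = -18.00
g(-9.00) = 0.53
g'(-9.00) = -0.05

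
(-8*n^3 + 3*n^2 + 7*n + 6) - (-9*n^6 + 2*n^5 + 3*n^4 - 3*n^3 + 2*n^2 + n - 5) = 9*n^6 - 2*n^5 - 3*n^4 - 5*n^3 + n^2 + 6*n + 11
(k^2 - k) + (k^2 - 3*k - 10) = 2*k^2 - 4*k - 10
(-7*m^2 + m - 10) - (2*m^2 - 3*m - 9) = -9*m^2 + 4*m - 1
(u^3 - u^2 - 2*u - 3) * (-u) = -u^4 + u^3 + 2*u^2 + 3*u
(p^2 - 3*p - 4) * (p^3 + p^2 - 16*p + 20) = p^5 - 2*p^4 - 23*p^3 + 64*p^2 + 4*p - 80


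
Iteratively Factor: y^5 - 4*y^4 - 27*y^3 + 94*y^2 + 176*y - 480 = (y + 3)*(y^4 - 7*y^3 - 6*y^2 + 112*y - 160) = (y - 2)*(y + 3)*(y^3 - 5*y^2 - 16*y + 80) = (y - 5)*(y - 2)*(y + 3)*(y^2 - 16) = (y - 5)*(y - 4)*(y - 2)*(y + 3)*(y + 4)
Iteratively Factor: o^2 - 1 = (o + 1)*(o - 1)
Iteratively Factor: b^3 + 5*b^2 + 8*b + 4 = (b + 2)*(b^2 + 3*b + 2) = (b + 2)^2*(b + 1)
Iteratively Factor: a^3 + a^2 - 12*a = (a)*(a^2 + a - 12) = a*(a - 3)*(a + 4)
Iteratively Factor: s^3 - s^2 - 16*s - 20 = (s + 2)*(s^2 - 3*s - 10) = (s - 5)*(s + 2)*(s + 2)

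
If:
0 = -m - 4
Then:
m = -4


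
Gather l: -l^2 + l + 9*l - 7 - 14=-l^2 + 10*l - 21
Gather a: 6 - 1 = 5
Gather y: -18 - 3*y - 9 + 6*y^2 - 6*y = 6*y^2 - 9*y - 27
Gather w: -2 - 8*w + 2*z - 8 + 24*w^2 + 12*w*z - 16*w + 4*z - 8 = 24*w^2 + w*(12*z - 24) + 6*z - 18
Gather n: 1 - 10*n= 1 - 10*n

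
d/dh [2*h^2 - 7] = 4*h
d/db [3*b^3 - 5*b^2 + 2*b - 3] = 9*b^2 - 10*b + 2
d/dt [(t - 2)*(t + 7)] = 2*t + 5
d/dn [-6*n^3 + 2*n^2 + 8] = 2*n*(2 - 9*n)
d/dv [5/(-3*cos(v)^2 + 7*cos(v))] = 5*(7 - 6*cos(v))*sin(v)/((3*cos(v) - 7)^2*cos(v)^2)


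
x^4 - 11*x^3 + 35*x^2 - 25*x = x*(x - 5)^2*(x - 1)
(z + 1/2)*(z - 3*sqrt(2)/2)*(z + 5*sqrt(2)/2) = z^3 + z^2/2 + sqrt(2)*z^2 - 15*z/2 + sqrt(2)*z/2 - 15/4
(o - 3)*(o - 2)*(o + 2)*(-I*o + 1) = -I*o^4 + o^3 + 3*I*o^3 - 3*o^2 + 4*I*o^2 - 4*o - 12*I*o + 12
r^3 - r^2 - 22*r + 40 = (r - 4)*(r - 2)*(r + 5)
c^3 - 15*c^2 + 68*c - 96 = (c - 8)*(c - 4)*(c - 3)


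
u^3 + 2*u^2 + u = u*(u + 1)^2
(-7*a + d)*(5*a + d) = -35*a^2 - 2*a*d + d^2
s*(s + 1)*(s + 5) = s^3 + 6*s^2 + 5*s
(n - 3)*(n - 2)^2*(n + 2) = n^4 - 5*n^3 + 2*n^2 + 20*n - 24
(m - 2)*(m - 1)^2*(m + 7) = m^4 + 3*m^3 - 23*m^2 + 33*m - 14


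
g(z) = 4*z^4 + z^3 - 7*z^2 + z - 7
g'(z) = 16*z^3 + 3*z^2 - 14*z + 1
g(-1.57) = -5.39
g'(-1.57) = -31.54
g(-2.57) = 101.72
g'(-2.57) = -214.80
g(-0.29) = -7.87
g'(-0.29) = 4.92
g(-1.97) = 16.46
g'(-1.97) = -82.10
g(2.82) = 215.54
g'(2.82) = 344.19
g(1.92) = 30.55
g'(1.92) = 98.43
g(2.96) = 267.63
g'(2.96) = 400.79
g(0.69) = -8.41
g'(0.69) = -1.98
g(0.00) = -7.00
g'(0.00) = 1.00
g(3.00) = 284.00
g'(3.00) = 418.00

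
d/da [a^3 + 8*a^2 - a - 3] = 3*a^2 + 16*a - 1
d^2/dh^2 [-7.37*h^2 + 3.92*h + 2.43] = -14.7400000000000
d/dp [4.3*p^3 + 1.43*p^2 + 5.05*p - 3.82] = 12.9*p^2 + 2.86*p + 5.05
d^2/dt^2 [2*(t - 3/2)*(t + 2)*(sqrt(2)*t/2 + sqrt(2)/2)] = sqrt(2)*(6*t + 3)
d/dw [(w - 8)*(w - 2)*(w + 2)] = 3*w^2 - 16*w - 4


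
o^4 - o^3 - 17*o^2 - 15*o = o*(o - 5)*(o + 1)*(o + 3)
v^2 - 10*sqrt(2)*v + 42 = (v - 7*sqrt(2))*(v - 3*sqrt(2))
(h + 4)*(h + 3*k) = h^2 + 3*h*k + 4*h + 12*k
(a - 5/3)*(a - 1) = a^2 - 8*a/3 + 5/3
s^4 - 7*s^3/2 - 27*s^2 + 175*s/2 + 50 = (s - 5)*(s - 4)*(s + 1/2)*(s + 5)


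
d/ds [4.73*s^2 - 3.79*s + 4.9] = 9.46*s - 3.79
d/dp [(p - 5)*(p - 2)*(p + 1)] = 3*p^2 - 12*p + 3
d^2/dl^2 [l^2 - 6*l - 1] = 2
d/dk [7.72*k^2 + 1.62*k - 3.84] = 15.44*k + 1.62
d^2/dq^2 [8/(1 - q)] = -16/(q - 1)^3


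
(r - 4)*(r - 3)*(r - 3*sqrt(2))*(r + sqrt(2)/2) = r^4 - 7*r^3 - 5*sqrt(2)*r^3/2 + 9*r^2 + 35*sqrt(2)*r^2/2 - 30*sqrt(2)*r + 21*r - 36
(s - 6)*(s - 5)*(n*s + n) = n*s^3 - 10*n*s^2 + 19*n*s + 30*n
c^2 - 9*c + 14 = (c - 7)*(c - 2)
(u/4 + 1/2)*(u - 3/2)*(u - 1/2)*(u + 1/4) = u^4/4 + u^3/16 - 13*u^2/16 + 11*u/64 + 3/32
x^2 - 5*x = x*(x - 5)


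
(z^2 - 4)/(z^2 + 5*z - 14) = (z + 2)/(z + 7)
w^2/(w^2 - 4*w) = w/(w - 4)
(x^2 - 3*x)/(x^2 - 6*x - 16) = x*(3 - x)/(-x^2 + 6*x + 16)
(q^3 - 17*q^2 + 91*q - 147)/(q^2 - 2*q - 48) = (-q^3 + 17*q^2 - 91*q + 147)/(-q^2 + 2*q + 48)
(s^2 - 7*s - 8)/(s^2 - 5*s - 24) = (s + 1)/(s + 3)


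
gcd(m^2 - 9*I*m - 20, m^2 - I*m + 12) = m - 4*I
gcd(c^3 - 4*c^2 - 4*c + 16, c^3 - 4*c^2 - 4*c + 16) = c^3 - 4*c^2 - 4*c + 16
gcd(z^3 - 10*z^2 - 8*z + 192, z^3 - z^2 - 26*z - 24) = z^2 - 2*z - 24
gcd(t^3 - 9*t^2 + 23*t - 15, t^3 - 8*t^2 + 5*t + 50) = t - 5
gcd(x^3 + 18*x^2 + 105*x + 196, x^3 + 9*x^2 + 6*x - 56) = x^2 + 11*x + 28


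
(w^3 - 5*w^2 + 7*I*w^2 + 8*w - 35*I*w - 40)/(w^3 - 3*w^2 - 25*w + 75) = (w^2 + 7*I*w + 8)/(w^2 + 2*w - 15)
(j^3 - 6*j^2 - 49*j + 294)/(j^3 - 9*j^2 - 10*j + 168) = (j + 7)/(j + 4)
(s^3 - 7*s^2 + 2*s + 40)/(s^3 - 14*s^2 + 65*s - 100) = (s + 2)/(s - 5)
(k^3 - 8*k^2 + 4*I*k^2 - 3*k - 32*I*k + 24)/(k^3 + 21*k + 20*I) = (k^2 + k*(-8 + 3*I) - 24*I)/(k^2 - I*k + 20)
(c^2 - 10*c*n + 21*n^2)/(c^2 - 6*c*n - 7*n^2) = (c - 3*n)/(c + n)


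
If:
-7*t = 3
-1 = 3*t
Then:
No Solution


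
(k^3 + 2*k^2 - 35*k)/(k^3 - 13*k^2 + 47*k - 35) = k*(k + 7)/(k^2 - 8*k + 7)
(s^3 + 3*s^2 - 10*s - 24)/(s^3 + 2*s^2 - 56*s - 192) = (s^2 - s - 6)/(s^2 - 2*s - 48)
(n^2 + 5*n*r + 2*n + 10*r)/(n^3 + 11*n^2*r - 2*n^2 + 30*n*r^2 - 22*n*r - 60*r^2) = (n + 2)/(n^2 + 6*n*r - 2*n - 12*r)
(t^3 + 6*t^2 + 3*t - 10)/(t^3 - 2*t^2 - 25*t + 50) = (t^2 + t - 2)/(t^2 - 7*t + 10)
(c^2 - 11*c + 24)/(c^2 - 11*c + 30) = (c^2 - 11*c + 24)/(c^2 - 11*c + 30)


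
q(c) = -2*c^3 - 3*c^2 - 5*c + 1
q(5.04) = -356.45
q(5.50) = -450.00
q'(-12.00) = -797.00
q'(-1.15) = -6.04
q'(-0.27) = -3.82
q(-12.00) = 3085.00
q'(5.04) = -187.65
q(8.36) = -1419.02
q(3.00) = -95.00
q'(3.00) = -77.00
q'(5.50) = -219.50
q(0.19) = -0.07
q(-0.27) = 2.17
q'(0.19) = -6.36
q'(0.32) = -7.53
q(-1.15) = 5.82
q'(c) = -6*c^2 - 6*c - 5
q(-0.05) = 1.24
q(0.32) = -0.97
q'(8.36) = -474.50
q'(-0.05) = -4.72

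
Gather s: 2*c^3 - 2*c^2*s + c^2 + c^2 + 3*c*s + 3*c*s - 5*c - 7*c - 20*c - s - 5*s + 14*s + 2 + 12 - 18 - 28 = 2*c^3 + 2*c^2 - 32*c + s*(-2*c^2 + 6*c + 8) - 32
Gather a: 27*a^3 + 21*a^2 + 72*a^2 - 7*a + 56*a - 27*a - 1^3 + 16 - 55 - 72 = 27*a^3 + 93*a^2 + 22*a - 112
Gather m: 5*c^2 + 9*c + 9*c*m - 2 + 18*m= 5*c^2 + 9*c + m*(9*c + 18) - 2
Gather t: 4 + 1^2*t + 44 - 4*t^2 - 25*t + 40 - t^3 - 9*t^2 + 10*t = -t^3 - 13*t^2 - 14*t + 88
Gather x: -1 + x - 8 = x - 9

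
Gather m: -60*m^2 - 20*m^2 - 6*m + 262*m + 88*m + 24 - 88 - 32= -80*m^2 + 344*m - 96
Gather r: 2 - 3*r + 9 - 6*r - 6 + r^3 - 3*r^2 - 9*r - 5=r^3 - 3*r^2 - 18*r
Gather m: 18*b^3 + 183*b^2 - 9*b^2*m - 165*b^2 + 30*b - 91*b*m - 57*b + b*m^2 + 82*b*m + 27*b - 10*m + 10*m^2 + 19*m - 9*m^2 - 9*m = 18*b^3 + 18*b^2 + m^2*(b + 1) + m*(-9*b^2 - 9*b)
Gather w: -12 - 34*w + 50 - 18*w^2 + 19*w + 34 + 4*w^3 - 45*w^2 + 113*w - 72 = 4*w^3 - 63*w^2 + 98*w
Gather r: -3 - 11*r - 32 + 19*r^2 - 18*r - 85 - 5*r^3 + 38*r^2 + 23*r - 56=-5*r^3 + 57*r^2 - 6*r - 176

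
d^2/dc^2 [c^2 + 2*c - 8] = 2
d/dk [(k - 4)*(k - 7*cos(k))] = k + (k - 4)*(7*sin(k) + 1) - 7*cos(k)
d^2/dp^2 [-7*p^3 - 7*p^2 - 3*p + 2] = -42*p - 14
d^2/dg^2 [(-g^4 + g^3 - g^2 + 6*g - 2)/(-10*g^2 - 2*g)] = (25*g^6 + 15*g^5 + 3*g^4 - 156*g^3 + 150*g^2 + 30*g + 2)/(g^3*(125*g^3 + 75*g^2 + 15*g + 1))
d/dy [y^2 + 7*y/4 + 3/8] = 2*y + 7/4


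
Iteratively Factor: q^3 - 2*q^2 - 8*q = (q - 4)*(q^2 + 2*q) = q*(q - 4)*(q + 2)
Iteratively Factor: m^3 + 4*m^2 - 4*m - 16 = (m + 2)*(m^2 + 2*m - 8) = (m - 2)*(m + 2)*(m + 4)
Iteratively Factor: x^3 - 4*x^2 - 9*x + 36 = (x - 4)*(x^2 - 9) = (x - 4)*(x - 3)*(x + 3)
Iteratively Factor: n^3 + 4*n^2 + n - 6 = (n + 2)*(n^2 + 2*n - 3) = (n + 2)*(n + 3)*(n - 1)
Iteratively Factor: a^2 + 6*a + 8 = (a + 4)*(a + 2)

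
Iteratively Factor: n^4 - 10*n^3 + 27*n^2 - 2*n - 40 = (n + 1)*(n^3 - 11*n^2 + 38*n - 40) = (n - 4)*(n + 1)*(n^2 - 7*n + 10) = (n - 4)*(n - 2)*(n + 1)*(n - 5)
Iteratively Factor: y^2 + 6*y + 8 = (y + 4)*(y + 2)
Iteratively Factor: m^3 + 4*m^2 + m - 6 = (m + 2)*(m^2 + 2*m - 3) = (m - 1)*(m + 2)*(m + 3)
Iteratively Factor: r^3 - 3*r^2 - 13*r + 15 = (r - 5)*(r^2 + 2*r - 3) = (r - 5)*(r - 1)*(r + 3)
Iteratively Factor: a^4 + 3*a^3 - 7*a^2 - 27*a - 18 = (a - 3)*(a^3 + 6*a^2 + 11*a + 6) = (a - 3)*(a + 2)*(a^2 + 4*a + 3) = (a - 3)*(a + 1)*(a + 2)*(a + 3)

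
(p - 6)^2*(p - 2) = p^3 - 14*p^2 + 60*p - 72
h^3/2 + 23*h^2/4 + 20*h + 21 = (h/2 + 1)*(h + 7/2)*(h + 6)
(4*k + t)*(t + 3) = 4*k*t + 12*k + t^2 + 3*t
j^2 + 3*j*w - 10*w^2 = (j - 2*w)*(j + 5*w)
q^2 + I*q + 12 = (q - 3*I)*(q + 4*I)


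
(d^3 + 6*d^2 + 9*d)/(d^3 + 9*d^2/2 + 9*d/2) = 2*(d + 3)/(2*d + 3)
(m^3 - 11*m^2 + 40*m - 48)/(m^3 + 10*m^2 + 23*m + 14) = (m^3 - 11*m^2 + 40*m - 48)/(m^3 + 10*m^2 + 23*m + 14)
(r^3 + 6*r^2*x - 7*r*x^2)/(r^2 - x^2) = r*(r + 7*x)/(r + x)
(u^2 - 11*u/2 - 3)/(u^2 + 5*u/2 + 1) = (u - 6)/(u + 2)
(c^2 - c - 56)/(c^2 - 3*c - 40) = (c + 7)/(c + 5)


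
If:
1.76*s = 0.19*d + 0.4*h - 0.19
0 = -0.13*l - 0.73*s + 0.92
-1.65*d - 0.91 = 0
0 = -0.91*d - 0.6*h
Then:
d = -0.55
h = 0.84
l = 6.95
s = 0.02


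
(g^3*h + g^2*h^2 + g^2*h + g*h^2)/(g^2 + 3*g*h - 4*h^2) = g*h*(g^2 + g*h + g + h)/(g^2 + 3*g*h - 4*h^2)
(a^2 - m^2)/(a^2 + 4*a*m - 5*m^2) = (a + m)/(a + 5*m)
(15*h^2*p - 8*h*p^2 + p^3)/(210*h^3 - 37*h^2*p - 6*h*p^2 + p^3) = p*(-3*h + p)/(-42*h^2 - h*p + p^2)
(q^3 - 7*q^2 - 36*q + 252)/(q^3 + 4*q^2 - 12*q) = (q^2 - 13*q + 42)/(q*(q - 2))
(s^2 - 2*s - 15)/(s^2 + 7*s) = (s^2 - 2*s - 15)/(s*(s + 7))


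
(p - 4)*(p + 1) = p^2 - 3*p - 4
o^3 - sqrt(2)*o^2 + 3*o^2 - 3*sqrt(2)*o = o*(o + 3)*(o - sqrt(2))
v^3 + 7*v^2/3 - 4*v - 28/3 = (v - 2)*(v + 2)*(v + 7/3)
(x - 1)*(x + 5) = x^2 + 4*x - 5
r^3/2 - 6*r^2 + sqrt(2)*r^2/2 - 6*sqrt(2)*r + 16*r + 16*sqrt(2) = (r/2 + sqrt(2)/2)*(r - 8)*(r - 4)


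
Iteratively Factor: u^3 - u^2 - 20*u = (u)*(u^2 - u - 20) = u*(u + 4)*(u - 5)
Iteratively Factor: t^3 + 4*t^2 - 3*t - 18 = (t + 3)*(t^2 + t - 6) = (t - 2)*(t + 3)*(t + 3)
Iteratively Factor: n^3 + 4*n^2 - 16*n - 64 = (n - 4)*(n^2 + 8*n + 16) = (n - 4)*(n + 4)*(n + 4)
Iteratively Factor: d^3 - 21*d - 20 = (d + 4)*(d^2 - 4*d - 5) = (d - 5)*(d + 4)*(d + 1)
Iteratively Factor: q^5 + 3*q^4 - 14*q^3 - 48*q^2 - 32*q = (q + 2)*(q^4 + q^3 - 16*q^2 - 16*q) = (q - 4)*(q + 2)*(q^3 + 5*q^2 + 4*q) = q*(q - 4)*(q + 2)*(q^2 + 5*q + 4) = q*(q - 4)*(q + 2)*(q + 4)*(q + 1)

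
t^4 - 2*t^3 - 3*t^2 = t^2*(t - 3)*(t + 1)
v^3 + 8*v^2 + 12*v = v*(v + 2)*(v + 6)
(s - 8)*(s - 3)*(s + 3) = s^3 - 8*s^2 - 9*s + 72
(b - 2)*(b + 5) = b^2 + 3*b - 10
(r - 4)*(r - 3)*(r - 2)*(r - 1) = r^4 - 10*r^3 + 35*r^2 - 50*r + 24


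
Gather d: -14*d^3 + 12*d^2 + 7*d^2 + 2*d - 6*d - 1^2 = -14*d^3 + 19*d^2 - 4*d - 1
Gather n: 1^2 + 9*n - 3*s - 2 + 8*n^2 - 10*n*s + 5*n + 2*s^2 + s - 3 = 8*n^2 + n*(14 - 10*s) + 2*s^2 - 2*s - 4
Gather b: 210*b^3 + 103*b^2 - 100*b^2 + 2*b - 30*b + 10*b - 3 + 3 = 210*b^3 + 3*b^2 - 18*b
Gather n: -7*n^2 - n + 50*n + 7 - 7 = -7*n^2 + 49*n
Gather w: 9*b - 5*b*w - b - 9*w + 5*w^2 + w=8*b + 5*w^2 + w*(-5*b - 8)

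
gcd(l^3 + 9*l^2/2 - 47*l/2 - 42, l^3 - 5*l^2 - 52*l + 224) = l^2 + 3*l - 28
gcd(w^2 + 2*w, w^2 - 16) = 1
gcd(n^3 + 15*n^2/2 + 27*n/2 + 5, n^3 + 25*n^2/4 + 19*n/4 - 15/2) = n^2 + 7*n + 10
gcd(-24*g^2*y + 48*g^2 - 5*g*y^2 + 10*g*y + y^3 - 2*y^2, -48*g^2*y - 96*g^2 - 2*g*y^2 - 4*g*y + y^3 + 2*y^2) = -8*g + y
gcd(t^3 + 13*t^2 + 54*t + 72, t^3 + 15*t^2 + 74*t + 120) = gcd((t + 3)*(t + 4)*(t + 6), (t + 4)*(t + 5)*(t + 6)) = t^2 + 10*t + 24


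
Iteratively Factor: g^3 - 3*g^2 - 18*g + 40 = (g - 2)*(g^2 - g - 20) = (g - 2)*(g + 4)*(g - 5)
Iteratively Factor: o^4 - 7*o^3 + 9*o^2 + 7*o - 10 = (o - 5)*(o^3 - 2*o^2 - o + 2) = (o - 5)*(o - 1)*(o^2 - o - 2) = (o - 5)*(o - 2)*(o - 1)*(o + 1)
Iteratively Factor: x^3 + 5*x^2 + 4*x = (x + 4)*(x^2 + x) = (x + 1)*(x + 4)*(x)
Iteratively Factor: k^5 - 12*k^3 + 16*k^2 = (k - 2)*(k^4 + 2*k^3 - 8*k^2) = (k - 2)*(k + 4)*(k^3 - 2*k^2) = (k - 2)^2*(k + 4)*(k^2) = k*(k - 2)^2*(k + 4)*(k)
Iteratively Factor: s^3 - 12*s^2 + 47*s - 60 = (s - 5)*(s^2 - 7*s + 12) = (s - 5)*(s - 4)*(s - 3)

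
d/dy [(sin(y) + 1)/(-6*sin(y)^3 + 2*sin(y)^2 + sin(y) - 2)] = (12*sin(y)^3 + 16*sin(y)^2 - 4*sin(y) - 3)*cos(y)/(6*sin(y)^3 - 2*sin(y)^2 - sin(y) + 2)^2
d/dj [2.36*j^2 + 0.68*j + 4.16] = 4.72*j + 0.68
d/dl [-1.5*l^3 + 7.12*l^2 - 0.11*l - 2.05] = -4.5*l^2 + 14.24*l - 0.11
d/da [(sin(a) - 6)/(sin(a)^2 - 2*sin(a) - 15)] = (-sin(a)^2 + 12*sin(a) - 27)*cos(a)/((sin(a) - 5)^2*(sin(a) + 3)^2)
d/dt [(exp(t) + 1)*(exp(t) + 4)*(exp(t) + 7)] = 3*(exp(2*t) + 8*exp(t) + 13)*exp(t)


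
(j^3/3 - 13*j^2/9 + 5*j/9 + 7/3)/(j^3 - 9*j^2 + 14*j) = (3*j^3 - 13*j^2 + 5*j + 21)/(9*j*(j^2 - 9*j + 14))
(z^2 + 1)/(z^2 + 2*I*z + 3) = (z + I)/(z + 3*I)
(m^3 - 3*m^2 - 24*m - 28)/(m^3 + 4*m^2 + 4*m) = (m - 7)/m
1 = 1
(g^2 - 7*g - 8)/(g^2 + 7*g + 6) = (g - 8)/(g + 6)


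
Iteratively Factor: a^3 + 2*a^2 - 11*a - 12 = (a - 3)*(a^2 + 5*a + 4) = (a - 3)*(a + 1)*(a + 4)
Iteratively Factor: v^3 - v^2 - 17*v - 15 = (v + 1)*(v^2 - 2*v - 15) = (v + 1)*(v + 3)*(v - 5)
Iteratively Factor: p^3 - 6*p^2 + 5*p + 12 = (p - 4)*(p^2 - 2*p - 3) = (p - 4)*(p - 3)*(p + 1)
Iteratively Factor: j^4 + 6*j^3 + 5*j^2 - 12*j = (j + 3)*(j^3 + 3*j^2 - 4*j) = (j + 3)*(j + 4)*(j^2 - j) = (j - 1)*(j + 3)*(j + 4)*(j)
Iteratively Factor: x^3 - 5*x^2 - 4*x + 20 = (x + 2)*(x^2 - 7*x + 10) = (x - 2)*(x + 2)*(x - 5)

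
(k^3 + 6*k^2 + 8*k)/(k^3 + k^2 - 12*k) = (k + 2)/(k - 3)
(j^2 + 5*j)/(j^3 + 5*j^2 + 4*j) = (j + 5)/(j^2 + 5*j + 4)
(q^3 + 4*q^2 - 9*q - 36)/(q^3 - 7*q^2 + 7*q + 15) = (q^2 + 7*q + 12)/(q^2 - 4*q - 5)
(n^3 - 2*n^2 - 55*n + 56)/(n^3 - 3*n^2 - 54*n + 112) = (n - 1)/(n - 2)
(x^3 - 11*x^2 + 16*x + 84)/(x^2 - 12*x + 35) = (x^2 - 4*x - 12)/(x - 5)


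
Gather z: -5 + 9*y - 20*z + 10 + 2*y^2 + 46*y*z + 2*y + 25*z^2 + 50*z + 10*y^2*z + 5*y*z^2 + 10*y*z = 2*y^2 + 11*y + z^2*(5*y + 25) + z*(10*y^2 + 56*y + 30) + 5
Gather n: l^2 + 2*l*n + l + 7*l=l^2 + 2*l*n + 8*l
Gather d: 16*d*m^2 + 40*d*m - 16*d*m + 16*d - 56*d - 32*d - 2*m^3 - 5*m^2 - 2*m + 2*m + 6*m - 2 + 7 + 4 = d*(16*m^2 + 24*m - 72) - 2*m^3 - 5*m^2 + 6*m + 9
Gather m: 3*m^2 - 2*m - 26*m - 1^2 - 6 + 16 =3*m^2 - 28*m + 9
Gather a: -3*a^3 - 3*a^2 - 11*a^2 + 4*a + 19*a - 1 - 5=-3*a^3 - 14*a^2 + 23*a - 6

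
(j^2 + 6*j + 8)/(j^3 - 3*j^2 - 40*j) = (j^2 + 6*j + 8)/(j*(j^2 - 3*j - 40))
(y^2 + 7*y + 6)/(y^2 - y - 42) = (y + 1)/(y - 7)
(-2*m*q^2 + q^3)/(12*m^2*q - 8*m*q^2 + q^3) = q/(-6*m + q)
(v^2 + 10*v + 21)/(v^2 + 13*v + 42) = (v + 3)/(v + 6)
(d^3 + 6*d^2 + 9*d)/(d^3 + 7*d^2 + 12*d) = (d + 3)/(d + 4)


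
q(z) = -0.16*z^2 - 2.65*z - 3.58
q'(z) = -0.32*z - 2.65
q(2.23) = -10.29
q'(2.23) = -3.36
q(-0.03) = -3.50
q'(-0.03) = -2.64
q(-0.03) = -3.50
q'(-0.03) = -2.64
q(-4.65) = 5.28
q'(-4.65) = -1.16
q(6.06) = -25.51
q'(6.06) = -4.59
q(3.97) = -16.62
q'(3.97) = -3.92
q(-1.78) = 0.63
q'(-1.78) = -2.08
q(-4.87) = 5.53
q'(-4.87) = -1.09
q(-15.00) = 0.17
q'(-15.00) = 2.15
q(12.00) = -58.42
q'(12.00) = -6.49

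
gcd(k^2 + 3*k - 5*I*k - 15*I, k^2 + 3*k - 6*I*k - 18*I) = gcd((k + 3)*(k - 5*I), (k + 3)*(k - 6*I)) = k + 3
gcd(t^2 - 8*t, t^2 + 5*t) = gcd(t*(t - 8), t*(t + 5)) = t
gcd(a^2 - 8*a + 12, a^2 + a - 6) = a - 2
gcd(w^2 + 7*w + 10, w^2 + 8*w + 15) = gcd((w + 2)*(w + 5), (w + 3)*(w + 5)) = w + 5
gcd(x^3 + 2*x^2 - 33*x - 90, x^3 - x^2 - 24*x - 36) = x^2 - 3*x - 18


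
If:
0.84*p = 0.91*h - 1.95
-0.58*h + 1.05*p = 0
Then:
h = 4.37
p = 2.42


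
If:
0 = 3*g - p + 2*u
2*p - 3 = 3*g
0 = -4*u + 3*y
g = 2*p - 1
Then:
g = -1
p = 0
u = 3/2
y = 2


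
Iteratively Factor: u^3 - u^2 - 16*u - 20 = (u - 5)*(u^2 + 4*u + 4) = (u - 5)*(u + 2)*(u + 2)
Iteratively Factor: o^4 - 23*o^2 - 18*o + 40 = (o - 1)*(o^3 + o^2 - 22*o - 40) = (o - 1)*(o + 2)*(o^2 - o - 20) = (o - 1)*(o + 2)*(o + 4)*(o - 5)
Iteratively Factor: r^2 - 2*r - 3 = (r - 3)*(r + 1)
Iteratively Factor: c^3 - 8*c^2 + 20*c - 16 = (c - 4)*(c^2 - 4*c + 4) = (c - 4)*(c - 2)*(c - 2)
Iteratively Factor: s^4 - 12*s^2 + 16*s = (s)*(s^3 - 12*s + 16) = s*(s - 2)*(s^2 + 2*s - 8) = s*(s - 2)^2*(s + 4)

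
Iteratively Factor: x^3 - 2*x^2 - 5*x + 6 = (x + 2)*(x^2 - 4*x + 3) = (x - 3)*(x + 2)*(x - 1)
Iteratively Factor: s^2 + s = (s)*(s + 1)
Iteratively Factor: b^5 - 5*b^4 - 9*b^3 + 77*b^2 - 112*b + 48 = (b - 1)*(b^4 - 4*b^3 - 13*b^2 + 64*b - 48) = (b - 1)*(b + 4)*(b^3 - 8*b^2 + 19*b - 12) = (b - 1)^2*(b + 4)*(b^2 - 7*b + 12) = (b - 4)*(b - 1)^2*(b + 4)*(b - 3)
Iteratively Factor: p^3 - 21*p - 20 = (p + 4)*(p^2 - 4*p - 5) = (p + 1)*(p + 4)*(p - 5)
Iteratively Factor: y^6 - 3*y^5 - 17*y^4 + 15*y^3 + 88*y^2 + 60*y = (y + 2)*(y^5 - 5*y^4 - 7*y^3 + 29*y^2 + 30*y) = y*(y + 2)*(y^4 - 5*y^3 - 7*y^2 + 29*y + 30) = y*(y - 5)*(y + 2)*(y^3 - 7*y - 6) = y*(y - 5)*(y - 3)*(y + 2)*(y^2 + 3*y + 2) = y*(y - 5)*(y - 3)*(y + 2)^2*(y + 1)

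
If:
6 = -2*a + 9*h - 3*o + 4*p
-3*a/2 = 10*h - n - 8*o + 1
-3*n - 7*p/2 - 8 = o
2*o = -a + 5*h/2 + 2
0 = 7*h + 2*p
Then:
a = 4/97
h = -100/97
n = -657/97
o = -30/97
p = 350/97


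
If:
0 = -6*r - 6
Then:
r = -1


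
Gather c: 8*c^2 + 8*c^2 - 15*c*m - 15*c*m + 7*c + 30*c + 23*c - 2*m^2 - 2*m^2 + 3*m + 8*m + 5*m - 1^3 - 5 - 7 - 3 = 16*c^2 + c*(60 - 30*m) - 4*m^2 + 16*m - 16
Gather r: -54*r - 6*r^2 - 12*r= -6*r^2 - 66*r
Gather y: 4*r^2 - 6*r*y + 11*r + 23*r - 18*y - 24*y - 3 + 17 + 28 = 4*r^2 + 34*r + y*(-6*r - 42) + 42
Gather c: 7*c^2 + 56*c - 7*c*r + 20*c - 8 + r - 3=7*c^2 + c*(76 - 7*r) + r - 11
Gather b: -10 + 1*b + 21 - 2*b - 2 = 9 - b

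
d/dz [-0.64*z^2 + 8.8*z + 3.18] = 8.8 - 1.28*z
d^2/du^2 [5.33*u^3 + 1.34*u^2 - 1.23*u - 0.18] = 31.98*u + 2.68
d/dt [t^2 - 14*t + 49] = 2*t - 14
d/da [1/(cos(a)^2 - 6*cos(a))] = 2*(cos(a) - 3)*sin(a)/((cos(a) - 6)^2*cos(a)^2)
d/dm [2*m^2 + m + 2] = 4*m + 1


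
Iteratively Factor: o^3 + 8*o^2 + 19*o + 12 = (o + 4)*(o^2 + 4*o + 3) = (o + 3)*(o + 4)*(o + 1)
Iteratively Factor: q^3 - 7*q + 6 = (q - 2)*(q^2 + 2*q - 3) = (q - 2)*(q - 1)*(q + 3)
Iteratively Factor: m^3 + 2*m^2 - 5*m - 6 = (m + 3)*(m^2 - m - 2) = (m + 1)*(m + 3)*(m - 2)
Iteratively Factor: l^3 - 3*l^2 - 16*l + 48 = (l + 4)*(l^2 - 7*l + 12) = (l - 4)*(l + 4)*(l - 3)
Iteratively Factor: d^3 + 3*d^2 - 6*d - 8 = (d - 2)*(d^2 + 5*d + 4) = (d - 2)*(d + 4)*(d + 1)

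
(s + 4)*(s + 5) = s^2 + 9*s + 20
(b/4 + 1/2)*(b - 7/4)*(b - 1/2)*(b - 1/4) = b^4/4 - b^3/8 - 57*b^2/64 + 85*b/128 - 7/64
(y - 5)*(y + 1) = y^2 - 4*y - 5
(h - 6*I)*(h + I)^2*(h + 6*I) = h^4 + 2*I*h^3 + 35*h^2 + 72*I*h - 36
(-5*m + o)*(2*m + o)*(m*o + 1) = -10*m^3*o - 3*m^2*o^2 - 10*m^2 + m*o^3 - 3*m*o + o^2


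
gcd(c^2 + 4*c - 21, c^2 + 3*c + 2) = 1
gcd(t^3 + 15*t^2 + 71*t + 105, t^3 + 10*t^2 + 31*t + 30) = t^2 + 8*t + 15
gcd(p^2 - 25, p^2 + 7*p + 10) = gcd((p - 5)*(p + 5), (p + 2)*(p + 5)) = p + 5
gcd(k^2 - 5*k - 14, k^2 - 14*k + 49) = k - 7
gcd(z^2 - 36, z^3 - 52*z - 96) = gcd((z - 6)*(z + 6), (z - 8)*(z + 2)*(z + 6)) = z + 6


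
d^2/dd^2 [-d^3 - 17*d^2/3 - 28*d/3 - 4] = -6*d - 34/3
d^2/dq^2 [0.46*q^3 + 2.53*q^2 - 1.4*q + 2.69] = 2.76*q + 5.06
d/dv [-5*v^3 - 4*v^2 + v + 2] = -15*v^2 - 8*v + 1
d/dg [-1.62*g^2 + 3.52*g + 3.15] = 3.52 - 3.24*g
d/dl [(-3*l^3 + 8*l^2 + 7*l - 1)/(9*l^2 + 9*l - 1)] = (-27*l^4 - 54*l^3 + 18*l^2 + 2*l + 2)/(81*l^4 + 162*l^3 + 63*l^2 - 18*l + 1)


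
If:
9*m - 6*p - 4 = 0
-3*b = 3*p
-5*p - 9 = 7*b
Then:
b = -9/2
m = 31/9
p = 9/2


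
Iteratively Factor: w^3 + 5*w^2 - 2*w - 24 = (w + 4)*(w^2 + w - 6) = (w - 2)*(w + 4)*(w + 3)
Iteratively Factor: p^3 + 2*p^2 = (p)*(p^2 + 2*p) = p^2*(p + 2)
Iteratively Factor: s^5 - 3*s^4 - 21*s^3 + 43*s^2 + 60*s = (s - 3)*(s^4 - 21*s^2 - 20*s) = (s - 3)*(s + 4)*(s^3 - 4*s^2 - 5*s) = (s - 5)*(s - 3)*(s + 4)*(s^2 + s) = s*(s - 5)*(s - 3)*(s + 4)*(s + 1)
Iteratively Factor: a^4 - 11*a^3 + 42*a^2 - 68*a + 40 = (a - 2)*(a^3 - 9*a^2 + 24*a - 20) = (a - 2)^2*(a^2 - 7*a + 10) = (a - 5)*(a - 2)^2*(a - 2)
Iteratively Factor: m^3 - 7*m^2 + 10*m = (m - 5)*(m^2 - 2*m) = m*(m - 5)*(m - 2)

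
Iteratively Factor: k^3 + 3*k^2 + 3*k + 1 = (k + 1)*(k^2 + 2*k + 1) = (k + 1)^2*(k + 1)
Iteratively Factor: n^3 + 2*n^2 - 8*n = (n)*(n^2 + 2*n - 8) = n*(n + 4)*(n - 2)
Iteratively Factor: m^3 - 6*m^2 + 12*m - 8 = (m - 2)*(m^2 - 4*m + 4) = (m - 2)^2*(m - 2)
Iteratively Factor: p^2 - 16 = (p - 4)*(p + 4)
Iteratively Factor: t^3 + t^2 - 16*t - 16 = (t + 1)*(t^2 - 16) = (t - 4)*(t + 1)*(t + 4)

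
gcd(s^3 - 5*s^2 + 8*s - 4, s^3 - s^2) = s - 1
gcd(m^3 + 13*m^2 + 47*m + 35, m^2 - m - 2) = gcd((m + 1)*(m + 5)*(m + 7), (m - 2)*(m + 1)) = m + 1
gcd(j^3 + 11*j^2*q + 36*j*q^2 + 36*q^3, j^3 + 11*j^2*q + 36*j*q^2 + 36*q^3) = j^3 + 11*j^2*q + 36*j*q^2 + 36*q^3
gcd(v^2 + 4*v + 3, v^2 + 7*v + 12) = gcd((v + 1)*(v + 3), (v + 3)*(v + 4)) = v + 3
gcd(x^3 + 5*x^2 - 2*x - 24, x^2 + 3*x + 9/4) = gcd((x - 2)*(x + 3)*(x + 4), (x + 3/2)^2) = 1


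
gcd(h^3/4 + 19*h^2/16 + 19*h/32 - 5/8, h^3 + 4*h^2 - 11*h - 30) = 1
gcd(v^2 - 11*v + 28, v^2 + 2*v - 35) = 1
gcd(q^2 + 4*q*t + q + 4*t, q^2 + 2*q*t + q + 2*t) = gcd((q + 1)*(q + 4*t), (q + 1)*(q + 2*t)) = q + 1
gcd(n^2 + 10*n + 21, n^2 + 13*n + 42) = n + 7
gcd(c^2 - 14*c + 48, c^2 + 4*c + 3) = 1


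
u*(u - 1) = u^2 - u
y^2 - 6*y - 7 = (y - 7)*(y + 1)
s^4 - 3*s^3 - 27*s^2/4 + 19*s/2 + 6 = (s - 4)*(s - 3/2)*(s + 1/2)*(s + 2)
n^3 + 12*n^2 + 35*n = n*(n + 5)*(n + 7)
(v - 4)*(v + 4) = v^2 - 16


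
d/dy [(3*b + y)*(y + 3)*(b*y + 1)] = b*(3*b + y)*(y + 3) + (3*b + y)*(b*y + 1) + (y + 3)*(b*y + 1)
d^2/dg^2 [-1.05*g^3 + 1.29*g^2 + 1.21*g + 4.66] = 2.58 - 6.3*g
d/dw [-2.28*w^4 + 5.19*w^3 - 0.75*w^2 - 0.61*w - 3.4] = -9.12*w^3 + 15.57*w^2 - 1.5*w - 0.61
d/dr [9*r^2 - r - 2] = 18*r - 1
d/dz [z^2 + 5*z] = 2*z + 5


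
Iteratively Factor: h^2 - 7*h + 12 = (h - 4)*(h - 3)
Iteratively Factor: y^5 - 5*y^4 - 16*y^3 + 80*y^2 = (y)*(y^4 - 5*y^3 - 16*y^2 + 80*y) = y*(y - 5)*(y^3 - 16*y) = y^2*(y - 5)*(y^2 - 16) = y^2*(y - 5)*(y + 4)*(y - 4)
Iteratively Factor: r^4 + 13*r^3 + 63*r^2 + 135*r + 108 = (r + 3)*(r^3 + 10*r^2 + 33*r + 36) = (r + 3)^2*(r^2 + 7*r + 12) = (r + 3)^2*(r + 4)*(r + 3)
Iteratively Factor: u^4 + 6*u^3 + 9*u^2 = (u)*(u^3 + 6*u^2 + 9*u) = u^2*(u^2 + 6*u + 9) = u^2*(u + 3)*(u + 3)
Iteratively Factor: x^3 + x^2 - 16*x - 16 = (x - 4)*(x^2 + 5*x + 4) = (x - 4)*(x + 1)*(x + 4)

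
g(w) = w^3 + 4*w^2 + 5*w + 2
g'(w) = 3*w^2 + 8*w + 5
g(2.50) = 55.12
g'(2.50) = 43.75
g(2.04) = 37.34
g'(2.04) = 33.80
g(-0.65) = 0.17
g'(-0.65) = 1.07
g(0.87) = 10.04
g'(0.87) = 14.23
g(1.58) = 23.83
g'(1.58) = 25.13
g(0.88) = 10.18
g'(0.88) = 14.36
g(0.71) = 7.92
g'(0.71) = 12.19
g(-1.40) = 0.10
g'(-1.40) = -0.32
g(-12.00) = -1210.00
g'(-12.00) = 341.00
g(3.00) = 80.00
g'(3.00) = 56.00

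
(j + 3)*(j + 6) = j^2 + 9*j + 18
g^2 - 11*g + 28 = (g - 7)*(g - 4)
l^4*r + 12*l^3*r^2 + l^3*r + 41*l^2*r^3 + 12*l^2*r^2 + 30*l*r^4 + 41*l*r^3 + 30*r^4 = (l + r)*(l + 5*r)*(l + 6*r)*(l*r + r)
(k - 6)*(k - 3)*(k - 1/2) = k^3 - 19*k^2/2 + 45*k/2 - 9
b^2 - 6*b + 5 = (b - 5)*(b - 1)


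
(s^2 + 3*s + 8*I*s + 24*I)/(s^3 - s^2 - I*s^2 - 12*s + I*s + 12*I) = (s + 8*I)/(s^2 - s*(4 + I) + 4*I)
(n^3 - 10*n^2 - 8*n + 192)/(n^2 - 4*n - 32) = n - 6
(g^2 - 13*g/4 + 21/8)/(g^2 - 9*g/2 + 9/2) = (g - 7/4)/(g - 3)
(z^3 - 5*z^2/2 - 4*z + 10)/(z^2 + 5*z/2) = (2*z^3 - 5*z^2 - 8*z + 20)/(z*(2*z + 5))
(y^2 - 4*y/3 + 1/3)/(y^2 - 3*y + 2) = (y - 1/3)/(y - 2)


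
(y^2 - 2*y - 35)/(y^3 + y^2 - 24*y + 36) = (y^2 - 2*y - 35)/(y^3 + y^2 - 24*y + 36)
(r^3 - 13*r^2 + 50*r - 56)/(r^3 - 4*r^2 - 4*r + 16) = (r - 7)/(r + 2)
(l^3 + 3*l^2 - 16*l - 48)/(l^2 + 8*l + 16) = (l^2 - l - 12)/(l + 4)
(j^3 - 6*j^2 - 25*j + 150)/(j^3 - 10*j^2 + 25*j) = (j^2 - j - 30)/(j*(j - 5))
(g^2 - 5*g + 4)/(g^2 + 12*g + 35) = (g^2 - 5*g + 4)/(g^2 + 12*g + 35)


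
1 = 1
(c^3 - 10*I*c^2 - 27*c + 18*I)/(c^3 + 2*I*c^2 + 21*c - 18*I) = (c - 6*I)/(c + 6*I)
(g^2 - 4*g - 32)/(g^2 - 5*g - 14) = (-g^2 + 4*g + 32)/(-g^2 + 5*g + 14)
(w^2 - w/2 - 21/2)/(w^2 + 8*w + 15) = (w - 7/2)/(w + 5)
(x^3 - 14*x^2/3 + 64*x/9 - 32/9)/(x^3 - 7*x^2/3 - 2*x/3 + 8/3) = (x - 4/3)/(x + 1)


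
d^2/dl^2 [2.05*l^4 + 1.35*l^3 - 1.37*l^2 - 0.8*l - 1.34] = 24.6*l^2 + 8.1*l - 2.74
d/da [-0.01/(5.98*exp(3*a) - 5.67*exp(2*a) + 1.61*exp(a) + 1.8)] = (0.1794*exp(2*a) - 0.1134*exp(a) + 0.0161)*exp(a)/(5.98*exp(3*a) - 5.67*exp(2*a) + 1.61*exp(a) + 1.8)^2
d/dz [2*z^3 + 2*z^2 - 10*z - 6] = 6*z^2 + 4*z - 10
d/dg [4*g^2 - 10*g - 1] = 8*g - 10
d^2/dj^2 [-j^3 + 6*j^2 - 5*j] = 12 - 6*j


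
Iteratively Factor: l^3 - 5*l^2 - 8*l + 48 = (l - 4)*(l^2 - l - 12) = (l - 4)*(l + 3)*(l - 4)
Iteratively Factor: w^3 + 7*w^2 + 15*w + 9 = (w + 3)*(w^2 + 4*w + 3) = (w + 3)^2*(w + 1)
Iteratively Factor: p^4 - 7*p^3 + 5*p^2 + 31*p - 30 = (p - 1)*(p^3 - 6*p^2 - p + 30) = (p - 1)*(p + 2)*(p^2 - 8*p + 15) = (p - 3)*(p - 1)*(p + 2)*(p - 5)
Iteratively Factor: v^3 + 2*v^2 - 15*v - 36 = (v + 3)*(v^2 - v - 12) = (v + 3)^2*(v - 4)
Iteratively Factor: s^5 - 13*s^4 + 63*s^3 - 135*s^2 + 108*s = (s - 3)*(s^4 - 10*s^3 + 33*s^2 - 36*s) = (s - 3)^2*(s^3 - 7*s^2 + 12*s) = (s - 3)^3*(s^2 - 4*s) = s*(s - 3)^3*(s - 4)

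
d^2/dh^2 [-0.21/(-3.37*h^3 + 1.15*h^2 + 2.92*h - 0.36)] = ((0.483 - 4.2462*h)*(3.37*h^3 - 1.15*h^2 - 2.92*h + 0.36) + 0.21*(-20.22*h^2 + 4.6*h + 5.84)*(-10.11*h^2 + 2.3*h + 2.92))/(3.37*h^3 - 1.15*h^2 - 2.92*h + 0.36)^3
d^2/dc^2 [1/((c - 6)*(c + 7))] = 2*((c - 6)^2 + (c - 6)*(c + 7) + (c + 7)^2)/((c - 6)^3*(c + 7)^3)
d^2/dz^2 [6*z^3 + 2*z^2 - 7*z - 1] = 36*z + 4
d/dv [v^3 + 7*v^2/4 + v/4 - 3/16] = 3*v^2 + 7*v/2 + 1/4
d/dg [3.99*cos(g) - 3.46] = -3.99*sin(g)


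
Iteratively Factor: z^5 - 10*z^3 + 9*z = (z)*(z^4 - 10*z^2 + 9) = z*(z - 1)*(z^3 + z^2 - 9*z - 9) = z*(z - 1)*(z + 1)*(z^2 - 9) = z*(z - 3)*(z - 1)*(z + 1)*(z + 3)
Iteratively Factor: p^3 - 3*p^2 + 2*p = (p - 2)*(p^2 - p) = p*(p - 2)*(p - 1)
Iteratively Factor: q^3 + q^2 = (q + 1)*(q^2) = q*(q + 1)*(q)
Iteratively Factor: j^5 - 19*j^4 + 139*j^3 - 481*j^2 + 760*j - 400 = (j - 4)*(j^4 - 15*j^3 + 79*j^2 - 165*j + 100) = (j - 4)^2*(j^3 - 11*j^2 + 35*j - 25) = (j - 5)*(j - 4)^2*(j^2 - 6*j + 5) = (j - 5)^2*(j - 4)^2*(j - 1)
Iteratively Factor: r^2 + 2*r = (r)*(r + 2)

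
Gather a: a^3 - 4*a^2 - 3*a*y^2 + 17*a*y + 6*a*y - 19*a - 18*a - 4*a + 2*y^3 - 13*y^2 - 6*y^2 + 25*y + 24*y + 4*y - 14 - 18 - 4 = a^3 - 4*a^2 + a*(-3*y^2 + 23*y - 41) + 2*y^3 - 19*y^2 + 53*y - 36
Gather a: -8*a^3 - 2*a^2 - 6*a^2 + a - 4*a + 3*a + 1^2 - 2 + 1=-8*a^3 - 8*a^2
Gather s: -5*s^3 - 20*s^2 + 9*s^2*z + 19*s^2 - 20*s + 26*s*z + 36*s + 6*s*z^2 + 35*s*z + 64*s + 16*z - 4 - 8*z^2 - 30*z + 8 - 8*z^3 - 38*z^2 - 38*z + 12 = -5*s^3 + s^2*(9*z - 1) + s*(6*z^2 + 61*z + 80) - 8*z^3 - 46*z^2 - 52*z + 16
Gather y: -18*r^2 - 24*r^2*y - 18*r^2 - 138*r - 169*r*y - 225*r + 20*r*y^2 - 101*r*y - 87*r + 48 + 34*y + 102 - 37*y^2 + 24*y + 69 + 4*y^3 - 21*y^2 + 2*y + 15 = -36*r^2 - 450*r + 4*y^3 + y^2*(20*r - 58) + y*(-24*r^2 - 270*r + 60) + 234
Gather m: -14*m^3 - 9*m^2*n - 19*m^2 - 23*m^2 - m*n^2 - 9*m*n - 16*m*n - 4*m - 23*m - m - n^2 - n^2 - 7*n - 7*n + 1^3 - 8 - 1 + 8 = -14*m^3 + m^2*(-9*n - 42) + m*(-n^2 - 25*n - 28) - 2*n^2 - 14*n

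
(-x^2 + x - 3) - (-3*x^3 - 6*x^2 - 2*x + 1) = 3*x^3 + 5*x^2 + 3*x - 4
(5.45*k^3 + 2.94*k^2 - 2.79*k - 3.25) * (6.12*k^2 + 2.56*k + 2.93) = 33.354*k^5 + 31.9448*k^4 + 6.4201*k^3 - 18.4182*k^2 - 16.4947*k - 9.5225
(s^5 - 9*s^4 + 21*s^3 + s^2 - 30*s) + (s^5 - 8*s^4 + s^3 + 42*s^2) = 2*s^5 - 17*s^4 + 22*s^3 + 43*s^2 - 30*s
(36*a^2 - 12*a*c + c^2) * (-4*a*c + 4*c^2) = -144*a^3*c + 192*a^2*c^2 - 52*a*c^3 + 4*c^4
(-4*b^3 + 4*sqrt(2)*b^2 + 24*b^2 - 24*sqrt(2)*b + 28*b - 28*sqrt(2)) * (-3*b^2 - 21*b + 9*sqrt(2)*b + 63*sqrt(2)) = 12*b^5 - 48*sqrt(2)*b^4 + 12*b^4 - 516*b^3 - 48*sqrt(2)*b^3 - 516*b^2 + 2352*sqrt(2)*b^2 - 3528*b + 2352*sqrt(2)*b - 3528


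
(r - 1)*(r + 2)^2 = r^3 + 3*r^2 - 4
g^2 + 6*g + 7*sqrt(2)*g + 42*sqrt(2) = (g + 6)*(g + 7*sqrt(2))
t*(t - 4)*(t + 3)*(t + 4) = t^4 + 3*t^3 - 16*t^2 - 48*t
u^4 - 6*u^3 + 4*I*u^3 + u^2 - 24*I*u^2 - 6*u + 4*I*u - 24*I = (u - 6)*(u - I)*(u + I)*(u + 4*I)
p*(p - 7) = p^2 - 7*p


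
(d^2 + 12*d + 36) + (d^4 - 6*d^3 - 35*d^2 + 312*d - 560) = d^4 - 6*d^3 - 34*d^2 + 324*d - 524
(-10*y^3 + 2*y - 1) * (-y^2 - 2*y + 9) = 10*y^5 + 20*y^4 - 92*y^3 - 3*y^2 + 20*y - 9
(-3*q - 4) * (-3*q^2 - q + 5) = 9*q^3 + 15*q^2 - 11*q - 20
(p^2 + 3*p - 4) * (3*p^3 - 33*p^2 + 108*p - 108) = 3*p^5 - 24*p^4 - 3*p^3 + 348*p^2 - 756*p + 432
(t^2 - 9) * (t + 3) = t^3 + 3*t^2 - 9*t - 27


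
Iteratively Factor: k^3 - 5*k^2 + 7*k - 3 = (k - 3)*(k^2 - 2*k + 1) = (k - 3)*(k - 1)*(k - 1)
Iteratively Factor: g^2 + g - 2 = (g + 2)*(g - 1)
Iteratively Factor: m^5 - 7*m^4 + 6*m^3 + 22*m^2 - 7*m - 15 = (m - 3)*(m^4 - 4*m^3 - 6*m^2 + 4*m + 5) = (m - 5)*(m - 3)*(m^3 + m^2 - m - 1) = (m - 5)*(m - 3)*(m + 1)*(m^2 - 1) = (m - 5)*(m - 3)*(m - 1)*(m + 1)*(m + 1)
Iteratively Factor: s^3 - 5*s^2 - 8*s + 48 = (s - 4)*(s^2 - s - 12) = (s - 4)*(s + 3)*(s - 4)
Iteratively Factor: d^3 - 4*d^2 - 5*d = (d)*(d^2 - 4*d - 5) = d*(d - 5)*(d + 1)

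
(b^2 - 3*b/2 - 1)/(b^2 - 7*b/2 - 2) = (b - 2)/(b - 4)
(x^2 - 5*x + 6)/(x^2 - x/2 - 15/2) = 2*(x - 2)/(2*x + 5)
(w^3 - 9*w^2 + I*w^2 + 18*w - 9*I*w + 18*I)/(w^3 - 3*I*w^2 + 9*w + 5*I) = (w^2 - 9*w + 18)/(w^2 - 4*I*w + 5)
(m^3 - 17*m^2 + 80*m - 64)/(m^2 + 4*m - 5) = (m^2 - 16*m + 64)/(m + 5)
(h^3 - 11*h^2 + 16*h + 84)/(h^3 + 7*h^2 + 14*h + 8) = (h^2 - 13*h + 42)/(h^2 + 5*h + 4)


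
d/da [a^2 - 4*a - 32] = 2*a - 4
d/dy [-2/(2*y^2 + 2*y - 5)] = 4*(2*y + 1)/(2*y^2 + 2*y - 5)^2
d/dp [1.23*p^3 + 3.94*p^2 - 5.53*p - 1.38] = 3.69*p^2 + 7.88*p - 5.53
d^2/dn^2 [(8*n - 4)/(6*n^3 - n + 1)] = 8*((2*n - 1)*(18*n^2 - 1)^2 + 2*(-18*n^2 - 9*n*(2*n - 1) + 1)*(6*n^3 - n + 1))/(6*n^3 - n + 1)^3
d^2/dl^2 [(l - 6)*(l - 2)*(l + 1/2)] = 6*l - 15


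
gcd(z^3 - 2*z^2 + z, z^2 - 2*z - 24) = 1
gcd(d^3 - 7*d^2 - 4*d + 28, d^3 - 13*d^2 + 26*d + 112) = d^2 - 5*d - 14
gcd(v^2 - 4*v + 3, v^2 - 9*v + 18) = v - 3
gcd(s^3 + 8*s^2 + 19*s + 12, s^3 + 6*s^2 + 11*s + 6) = s^2 + 4*s + 3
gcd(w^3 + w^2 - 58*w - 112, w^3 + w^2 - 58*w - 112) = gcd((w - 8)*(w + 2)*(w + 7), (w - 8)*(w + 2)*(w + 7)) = w^3 + w^2 - 58*w - 112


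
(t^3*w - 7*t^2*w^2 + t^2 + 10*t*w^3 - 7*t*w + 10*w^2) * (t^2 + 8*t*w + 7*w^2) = t^5*w + t^4*w^2 + t^4 - 39*t^3*w^3 + t^3*w + 31*t^2*w^4 - 39*t^2*w^2 + 70*t*w^5 + 31*t*w^3 + 70*w^4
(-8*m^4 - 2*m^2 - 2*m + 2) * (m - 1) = -8*m^5 + 8*m^4 - 2*m^3 + 4*m - 2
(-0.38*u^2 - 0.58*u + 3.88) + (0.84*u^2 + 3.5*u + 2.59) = 0.46*u^2 + 2.92*u + 6.47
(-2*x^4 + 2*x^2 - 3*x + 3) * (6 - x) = 2*x^5 - 12*x^4 - 2*x^3 + 15*x^2 - 21*x + 18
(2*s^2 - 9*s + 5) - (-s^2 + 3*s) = 3*s^2 - 12*s + 5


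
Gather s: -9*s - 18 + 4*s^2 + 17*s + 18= 4*s^2 + 8*s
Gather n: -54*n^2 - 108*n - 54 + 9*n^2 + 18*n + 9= -45*n^2 - 90*n - 45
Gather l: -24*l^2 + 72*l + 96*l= -24*l^2 + 168*l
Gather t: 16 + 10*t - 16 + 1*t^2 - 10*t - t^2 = 0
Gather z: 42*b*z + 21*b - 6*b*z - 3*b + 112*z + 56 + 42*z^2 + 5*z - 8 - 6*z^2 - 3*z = 18*b + 36*z^2 + z*(36*b + 114) + 48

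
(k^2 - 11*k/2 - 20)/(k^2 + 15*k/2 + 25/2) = (k - 8)/(k + 5)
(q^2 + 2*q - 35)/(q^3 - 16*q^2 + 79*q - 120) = (q + 7)/(q^2 - 11*q + 24)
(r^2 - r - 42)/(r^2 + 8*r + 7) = (r^2 - r - 42)/(r^2 + 8*r + 7)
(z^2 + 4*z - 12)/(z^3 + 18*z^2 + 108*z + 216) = (z - 2)/(z^2 + 12*z + 36)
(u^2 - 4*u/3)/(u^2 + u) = (u - 4/3)/(u + 1)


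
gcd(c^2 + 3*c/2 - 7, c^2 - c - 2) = c - 2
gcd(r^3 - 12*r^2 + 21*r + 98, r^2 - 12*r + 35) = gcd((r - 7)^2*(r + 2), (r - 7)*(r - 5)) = r - 7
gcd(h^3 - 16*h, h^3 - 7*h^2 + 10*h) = h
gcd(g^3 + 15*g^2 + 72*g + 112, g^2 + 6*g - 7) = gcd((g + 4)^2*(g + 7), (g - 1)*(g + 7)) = g + 7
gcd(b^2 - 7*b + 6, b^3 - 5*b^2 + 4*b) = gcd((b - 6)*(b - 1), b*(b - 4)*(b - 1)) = b - 1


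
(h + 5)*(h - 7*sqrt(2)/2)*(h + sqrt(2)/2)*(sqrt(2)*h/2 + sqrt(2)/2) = sqrt(2)*h^4/2 - 3*h^3 + 3*sqrt(2)*h^3 - 18*h^2 + 3*sqrt(2)*h^2/4 - 15*h - 21*sqrt(2)*h/2 - 35*sqrt(2)/4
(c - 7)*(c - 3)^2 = c^3 - 13*c^2 + 51*c - 63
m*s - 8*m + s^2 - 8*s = (m + s)*(s - 8)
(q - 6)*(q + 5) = q^2 - q - 30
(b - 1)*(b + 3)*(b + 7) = b^3 + 9*b^2 + 11*b - 21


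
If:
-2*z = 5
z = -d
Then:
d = 5/2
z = -5/2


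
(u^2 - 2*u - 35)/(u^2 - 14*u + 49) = (u + 5)/(u - 7)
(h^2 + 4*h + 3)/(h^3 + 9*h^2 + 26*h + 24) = (h + 1)/(h^2 + 6*h + 8)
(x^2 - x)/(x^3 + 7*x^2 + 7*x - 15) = x/(x^2 + 8*x + 15)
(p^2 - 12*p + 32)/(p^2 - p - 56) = (p - 4)/(p + 7)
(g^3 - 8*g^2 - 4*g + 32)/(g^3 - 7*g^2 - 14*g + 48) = (g + 2)/(g + 3)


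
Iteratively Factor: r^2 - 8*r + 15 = (r - 5)*(r - 3)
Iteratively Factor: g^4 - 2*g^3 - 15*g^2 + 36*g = (g - 3)*(g^3 + g^2 - 12*g) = (g - 3)*(g + 4)*(g^2 - 3*g) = (g - 3)^2*(g + 4)*(g)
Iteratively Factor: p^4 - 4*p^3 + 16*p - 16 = (p + 2)*(p^3 - 6*p^2 + 12*p - 8) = (p - 2)*(p + 2)*(p^2 - 4*p + 4) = (p - 2)^2*(p + 2)*(p - 2)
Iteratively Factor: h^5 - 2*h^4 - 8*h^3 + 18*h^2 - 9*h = (h)*(h^4 - 2*h^3 - 8*h^2 + 18*h - 9) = h*(h + 3)*(h^3 - 5*h^2 + 7*h - 3) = h*(h - 1)*(h + 3)*(h^2 - 4*h + 3) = h*(h - 3)*(h - 1)*(h + 3)*(h - 1)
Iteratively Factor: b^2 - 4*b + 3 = (b - 1)*(b - 3)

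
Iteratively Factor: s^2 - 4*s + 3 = (s - 1)*(s - 3)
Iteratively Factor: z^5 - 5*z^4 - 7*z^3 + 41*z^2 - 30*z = (z - 2)*(z^4 - 3*z^3 - 13*z^2 + 15*z) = (z - 5)*(z - 2)*(z^3 + 2*z^2 - 3*z) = z*(z - 5)*(z - 2)*(z^2 + 2*z - 3) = z*(z - 5)*(z - 2)*(z + 3)*(z - 1)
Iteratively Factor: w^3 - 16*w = (w + 4)*(w^2 - 4*w) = (w - 4)*(w + 4)*(w)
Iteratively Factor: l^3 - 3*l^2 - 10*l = (l)*(l^2 - 3*l - 10) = l*(l + 2)*(l - 5)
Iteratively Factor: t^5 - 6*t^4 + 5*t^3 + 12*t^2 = (t - 4)*(t^4 - 2*t^3 - 3*t^2) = (t - 4)*(t - 3)*(t^3 + t^2) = (t - 4)*(t - 3)*(t + 1)*(t^2) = t*(t - 4)*(t - 3)*(t + 1)*(t)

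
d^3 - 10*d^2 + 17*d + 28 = (d - 7)*(d - 4)*(d + 1)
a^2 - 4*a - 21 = (a - 7)*(a + 3)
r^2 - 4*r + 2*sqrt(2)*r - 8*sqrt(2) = (r - 4)*(r + 2*sqrt(2))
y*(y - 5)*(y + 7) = y^3 + 2*y^2 - 35*y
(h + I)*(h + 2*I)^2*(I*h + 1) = I*h^4 - 4*h^3 - 3*I*h^2 - 4*h - 4*I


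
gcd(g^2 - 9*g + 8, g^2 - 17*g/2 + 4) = g - 8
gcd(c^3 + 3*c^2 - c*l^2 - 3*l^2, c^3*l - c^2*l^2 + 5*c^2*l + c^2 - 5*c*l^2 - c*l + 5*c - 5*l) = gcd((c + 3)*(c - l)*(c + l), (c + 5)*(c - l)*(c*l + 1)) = c - l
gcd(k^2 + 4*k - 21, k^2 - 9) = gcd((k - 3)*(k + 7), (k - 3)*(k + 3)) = k - 3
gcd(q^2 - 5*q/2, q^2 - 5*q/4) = q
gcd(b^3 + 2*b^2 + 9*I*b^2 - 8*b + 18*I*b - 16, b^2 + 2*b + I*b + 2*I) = b^2 + b*(2 + I) + 2*I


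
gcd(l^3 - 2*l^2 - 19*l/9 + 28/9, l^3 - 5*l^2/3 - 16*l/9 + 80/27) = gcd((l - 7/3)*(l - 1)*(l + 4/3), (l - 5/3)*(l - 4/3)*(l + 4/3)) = l + 4/3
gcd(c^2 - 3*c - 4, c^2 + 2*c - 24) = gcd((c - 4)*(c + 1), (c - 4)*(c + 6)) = c - 4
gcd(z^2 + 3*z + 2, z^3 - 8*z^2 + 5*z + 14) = z + 1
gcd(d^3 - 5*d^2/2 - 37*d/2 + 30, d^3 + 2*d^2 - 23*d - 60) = d^2 - d - 20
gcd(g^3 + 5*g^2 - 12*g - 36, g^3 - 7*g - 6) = g^2 - g - 6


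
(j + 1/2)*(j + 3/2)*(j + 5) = j^3 + 7*j^2 + 43*j/4 + 15/4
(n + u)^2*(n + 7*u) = n^3 + 9*n^2*u + 15*n*u^2 + 7*u^3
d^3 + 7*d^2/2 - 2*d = d*(d - 1/2)*(d + 4)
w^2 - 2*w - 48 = (w - 8)*(w + 6)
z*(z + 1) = z^2 + z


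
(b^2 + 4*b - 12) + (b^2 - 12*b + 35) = 2*b^2 - 8*b + 23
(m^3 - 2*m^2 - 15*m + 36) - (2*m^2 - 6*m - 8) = m^3 - 4*m^2 - 9*m + 44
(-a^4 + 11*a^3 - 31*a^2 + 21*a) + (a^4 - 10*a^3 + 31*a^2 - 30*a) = a^3 - 9*a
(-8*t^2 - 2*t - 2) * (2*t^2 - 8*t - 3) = -16*t^4 + 60*t^3 + 36*t^2 + 22*t + 6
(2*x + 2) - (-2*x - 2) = 4*x + 4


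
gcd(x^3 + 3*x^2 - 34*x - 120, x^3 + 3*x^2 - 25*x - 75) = x + 5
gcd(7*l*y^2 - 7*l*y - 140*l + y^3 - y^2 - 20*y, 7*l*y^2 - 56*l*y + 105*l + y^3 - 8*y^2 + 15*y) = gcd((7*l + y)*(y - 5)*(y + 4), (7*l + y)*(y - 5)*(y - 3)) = 7*l*y - 35*l + y^2 - 5*y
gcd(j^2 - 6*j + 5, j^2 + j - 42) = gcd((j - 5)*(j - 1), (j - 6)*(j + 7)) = 1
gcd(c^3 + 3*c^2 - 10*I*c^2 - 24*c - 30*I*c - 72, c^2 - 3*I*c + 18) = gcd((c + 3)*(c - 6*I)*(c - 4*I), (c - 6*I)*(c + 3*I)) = c - 6*I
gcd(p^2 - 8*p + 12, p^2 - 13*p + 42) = p - 6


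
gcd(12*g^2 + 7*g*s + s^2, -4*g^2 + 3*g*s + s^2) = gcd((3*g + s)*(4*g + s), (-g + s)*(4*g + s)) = 4*g + s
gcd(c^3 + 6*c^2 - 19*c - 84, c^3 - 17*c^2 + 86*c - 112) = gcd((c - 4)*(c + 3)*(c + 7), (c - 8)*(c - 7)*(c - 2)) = 1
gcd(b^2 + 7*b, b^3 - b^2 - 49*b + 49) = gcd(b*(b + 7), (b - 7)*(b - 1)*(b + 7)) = b + 7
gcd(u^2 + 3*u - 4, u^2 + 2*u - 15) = 1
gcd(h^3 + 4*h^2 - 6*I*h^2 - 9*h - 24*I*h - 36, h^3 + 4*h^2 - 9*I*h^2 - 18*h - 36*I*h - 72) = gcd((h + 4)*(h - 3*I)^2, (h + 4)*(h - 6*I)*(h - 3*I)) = h^2 + h*(4 - 3*I) - 12*I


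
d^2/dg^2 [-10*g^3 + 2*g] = -60*g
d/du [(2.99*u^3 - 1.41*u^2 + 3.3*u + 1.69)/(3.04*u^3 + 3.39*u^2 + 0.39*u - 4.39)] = (-3.5527136788005e-15*u^5 + 14.4225*u^4 - 17.7318*u^3 - 66.528*u^2 + 0.921599999999998*u - 15.1461)/(9.2416*u^6 + 20.6112*u^5 + 13.8633*u^4 - 24.047*u^3 - 29.6121*u^2 - 3.4242*u + 19.2721)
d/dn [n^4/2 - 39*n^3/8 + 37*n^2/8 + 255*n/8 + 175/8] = 2*n^3 - 117*n^2/8 + 37*n/4 + 255/8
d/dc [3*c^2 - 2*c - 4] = 6*c - 2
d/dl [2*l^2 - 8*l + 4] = 4*l - 8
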